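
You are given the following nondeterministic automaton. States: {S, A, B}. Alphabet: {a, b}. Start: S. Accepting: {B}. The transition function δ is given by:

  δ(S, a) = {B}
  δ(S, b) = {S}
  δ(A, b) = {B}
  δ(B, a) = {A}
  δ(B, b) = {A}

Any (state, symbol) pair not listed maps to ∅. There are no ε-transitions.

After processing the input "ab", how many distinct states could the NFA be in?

Start in {S}.
Read 'a': {S} → {B}.
Read 'b': {B} → {A}.
That set has 1 state.

1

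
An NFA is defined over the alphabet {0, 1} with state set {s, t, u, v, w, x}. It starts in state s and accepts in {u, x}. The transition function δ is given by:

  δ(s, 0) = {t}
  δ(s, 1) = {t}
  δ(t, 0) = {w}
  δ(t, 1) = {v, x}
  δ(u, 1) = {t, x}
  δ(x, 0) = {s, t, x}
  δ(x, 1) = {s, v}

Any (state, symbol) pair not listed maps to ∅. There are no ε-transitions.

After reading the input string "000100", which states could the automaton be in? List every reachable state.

Start in {s}.
Read '0': s→{t}; now {t}.
Read '0': t→{w}; now {w}.
Read '0': w→∅; now ∅.
The set is empty and remains empty for the remaining 3 symbols.

∅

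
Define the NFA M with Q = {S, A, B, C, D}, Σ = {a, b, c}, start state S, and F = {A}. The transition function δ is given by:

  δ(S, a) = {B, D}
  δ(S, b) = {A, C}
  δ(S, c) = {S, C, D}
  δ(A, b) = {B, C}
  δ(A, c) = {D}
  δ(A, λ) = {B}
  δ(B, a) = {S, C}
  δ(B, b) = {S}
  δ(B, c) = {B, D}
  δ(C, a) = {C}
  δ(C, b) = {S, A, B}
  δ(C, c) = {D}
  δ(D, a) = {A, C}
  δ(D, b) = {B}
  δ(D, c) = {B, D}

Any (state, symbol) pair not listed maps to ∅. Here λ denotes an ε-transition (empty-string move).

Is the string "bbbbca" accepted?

Start in {S}.
Read 'b': S→{A, C}; union {A, C}; ε-closure = {A, B, C}.
Read 'b': A→{B, C}, B→{S}, C→{S, A, B}; now {S, A, B, C}.
Read 'b': S→{A, C}, A→{B, C}, B→{S}, C→{S, A, B}; now {S, A, B, C}.
Read 'b': S→{A, C}, A→{B, C}, B→{S}, C→{S, A, B}; now {S, A, B, C}.
Read 'c': S→{S, C, D}, A→{D}, B→{B, D}, C→{D}; now {S, B, C, D}.
Read 'a': S→{B, D}, B→{S, C}, C→{C}, D→{A, C}; now {S, A, B, C, D}.
The final set {S, A, B, C, D} contains the accepting state A.

Yes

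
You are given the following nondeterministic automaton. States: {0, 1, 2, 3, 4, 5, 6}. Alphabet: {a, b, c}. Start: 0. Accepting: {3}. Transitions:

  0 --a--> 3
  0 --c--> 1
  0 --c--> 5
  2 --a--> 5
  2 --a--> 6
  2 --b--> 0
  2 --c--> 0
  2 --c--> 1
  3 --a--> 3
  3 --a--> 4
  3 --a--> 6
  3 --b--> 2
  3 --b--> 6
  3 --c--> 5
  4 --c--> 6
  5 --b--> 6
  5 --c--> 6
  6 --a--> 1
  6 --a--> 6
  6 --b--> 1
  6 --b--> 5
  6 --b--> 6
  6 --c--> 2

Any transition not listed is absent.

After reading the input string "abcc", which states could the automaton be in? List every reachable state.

Start in {0}.
Read 'a': 0→{3}; now {3}.
Read 'b': 3→{2, 6}; now {2, 6}.
Read 'c': 2→{0, 1}, 6→{2}; now {0, 1, 2}.
Read 'c': 0→{1, 5}, 1→∅, 2→{0, 1}; now {0, 1, 5}.

{0, 1, 5}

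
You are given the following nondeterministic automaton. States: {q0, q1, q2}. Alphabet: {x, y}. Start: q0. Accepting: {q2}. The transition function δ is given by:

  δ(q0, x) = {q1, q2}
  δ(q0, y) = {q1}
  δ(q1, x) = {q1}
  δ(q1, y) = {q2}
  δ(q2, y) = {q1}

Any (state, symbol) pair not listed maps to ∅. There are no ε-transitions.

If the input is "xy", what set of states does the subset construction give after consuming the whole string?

Start in {q0}.
Read 'x': {q0} → {q1, q2}.
Read 'y': {q1, q2} → {q1, q2}.

{q1, q2}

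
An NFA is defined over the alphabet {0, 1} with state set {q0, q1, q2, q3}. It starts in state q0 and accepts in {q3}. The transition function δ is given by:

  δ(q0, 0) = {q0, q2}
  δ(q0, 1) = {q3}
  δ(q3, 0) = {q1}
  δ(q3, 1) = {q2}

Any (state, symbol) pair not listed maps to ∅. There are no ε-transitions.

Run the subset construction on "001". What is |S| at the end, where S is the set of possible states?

Start in {q0}.
Read '0': q0→{q0, q2}; now {q0, q2}.
Read '0': q0→{q0, q2}, q2→∅; now {q0, q2}.
Read '1': q0→{q3}, q2→∅; now {q3}.
That set has 1 state.

1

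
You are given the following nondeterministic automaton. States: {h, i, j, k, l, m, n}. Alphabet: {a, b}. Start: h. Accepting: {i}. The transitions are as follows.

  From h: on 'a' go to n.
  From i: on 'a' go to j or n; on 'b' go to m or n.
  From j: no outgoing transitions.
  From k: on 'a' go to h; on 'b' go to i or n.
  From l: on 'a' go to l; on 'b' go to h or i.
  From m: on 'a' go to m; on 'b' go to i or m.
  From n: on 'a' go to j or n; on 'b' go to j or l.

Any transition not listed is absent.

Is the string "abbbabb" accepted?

Start in {h}.
Read 'a': {h} → {n}.
Read 'b': {n} → {j, l}.
Read 'b': {j, l} → {h, i}.
Read 'b': {h, i} → {m, n}.
Read 'a': {m, n} → {j, m, n}.
Read 'b': {j, m, n} → {i, j, l, m}.
Read 'b': {i, j, l, m} → {h, i, m, n}.
The final set {h, i, m, n} contains the accepting state i.

Yes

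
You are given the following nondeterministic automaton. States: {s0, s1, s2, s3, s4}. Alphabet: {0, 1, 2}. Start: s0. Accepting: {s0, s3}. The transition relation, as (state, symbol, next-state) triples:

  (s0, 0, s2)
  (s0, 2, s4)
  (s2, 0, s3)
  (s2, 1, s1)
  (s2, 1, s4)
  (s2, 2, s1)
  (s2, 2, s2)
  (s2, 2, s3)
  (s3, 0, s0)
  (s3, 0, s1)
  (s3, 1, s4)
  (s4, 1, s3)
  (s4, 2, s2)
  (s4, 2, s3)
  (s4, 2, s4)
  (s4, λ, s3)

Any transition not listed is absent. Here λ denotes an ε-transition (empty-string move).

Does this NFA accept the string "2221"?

Start in {s0}.
Read '2': {s0} → {s3, s4}.
Read '2': {s3, s4} → {s2, s3, s4}.
Read '2': {s2, s3, s4} → {s1, s2, s3, s4}.
Read '1': {s1, s2, s3, s4} → {s1, s3, s4}.
The final set {s1, s3, s4} contains the accepting state s3.

Yes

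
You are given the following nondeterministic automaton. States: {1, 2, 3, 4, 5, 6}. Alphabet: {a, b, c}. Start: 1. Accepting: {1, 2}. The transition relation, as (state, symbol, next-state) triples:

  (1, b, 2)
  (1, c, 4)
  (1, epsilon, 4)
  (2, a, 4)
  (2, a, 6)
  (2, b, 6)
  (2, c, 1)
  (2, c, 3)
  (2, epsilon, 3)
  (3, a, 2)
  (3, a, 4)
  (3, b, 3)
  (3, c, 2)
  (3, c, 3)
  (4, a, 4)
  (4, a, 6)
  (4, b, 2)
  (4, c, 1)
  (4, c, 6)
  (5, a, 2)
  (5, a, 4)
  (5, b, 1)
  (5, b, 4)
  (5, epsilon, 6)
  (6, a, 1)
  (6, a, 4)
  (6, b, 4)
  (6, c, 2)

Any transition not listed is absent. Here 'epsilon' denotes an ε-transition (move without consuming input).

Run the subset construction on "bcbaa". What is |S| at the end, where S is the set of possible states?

5

Start: ε-closure({1}) = {1, 4}.
Read 'b': 1→{2}, 4→{2}; union {2}; ε-closure = {2, 3}.
Read 'c': 2→{1, 3}, 3→{2, 3}; union {1, 2, 3}; ε-closure = {1, 2, 3, 4}.
Read 'b': 1→{2}, 2→{6}, 3→{3}, 4→{2}; now {2, 3, 6}.
Read 'a': 2→{4, 6}, 3→{2, 4}, 6→{1, 4}; union {1, 2, 4, 6}; ε-closure = {1, 2, 3, 4, 6}.
Read 'a': 1→∅, 2→{4, 6}, 3→{2, 4}, 4→{4, 6}, 6→{1, 4}; union {1, 2, 4, 6}; ε-closure = {1, 2, 3, 4, 6}.
That set has 5 states.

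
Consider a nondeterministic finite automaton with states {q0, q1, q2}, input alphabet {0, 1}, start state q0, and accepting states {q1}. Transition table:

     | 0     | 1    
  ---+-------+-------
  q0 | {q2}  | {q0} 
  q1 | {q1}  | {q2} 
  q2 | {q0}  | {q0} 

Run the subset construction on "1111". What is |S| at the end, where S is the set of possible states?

Start in {q0}.
Read '1': {q0} → {q0}.
Read '1': {q0} → {q0}.
Read '1': {q0} → {q0}.
Read '1': {q0} → {q0}.
That set has 1 state.

1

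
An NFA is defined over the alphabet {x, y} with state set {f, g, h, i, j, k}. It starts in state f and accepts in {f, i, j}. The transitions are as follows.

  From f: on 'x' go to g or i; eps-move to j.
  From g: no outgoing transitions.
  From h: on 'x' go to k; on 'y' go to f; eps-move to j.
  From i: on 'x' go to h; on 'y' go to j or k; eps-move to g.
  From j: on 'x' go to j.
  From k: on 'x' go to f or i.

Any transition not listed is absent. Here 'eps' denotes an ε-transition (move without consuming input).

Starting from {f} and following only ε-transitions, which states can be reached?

{f, j}

Begin with {f}.
ε-move f → j; add j.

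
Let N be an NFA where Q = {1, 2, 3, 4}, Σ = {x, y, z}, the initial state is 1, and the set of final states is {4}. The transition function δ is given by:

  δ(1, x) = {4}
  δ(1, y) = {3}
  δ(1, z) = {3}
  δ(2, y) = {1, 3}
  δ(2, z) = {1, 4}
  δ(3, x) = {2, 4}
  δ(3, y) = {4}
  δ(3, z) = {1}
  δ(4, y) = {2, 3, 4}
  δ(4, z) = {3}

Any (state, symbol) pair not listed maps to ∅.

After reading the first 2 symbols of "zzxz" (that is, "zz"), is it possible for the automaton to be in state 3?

No

Start in {1}.
Read 'z': 1→{3}; now {3}.
Read 'z': 3→{1}; now {1}.
State 3 is not in {1}.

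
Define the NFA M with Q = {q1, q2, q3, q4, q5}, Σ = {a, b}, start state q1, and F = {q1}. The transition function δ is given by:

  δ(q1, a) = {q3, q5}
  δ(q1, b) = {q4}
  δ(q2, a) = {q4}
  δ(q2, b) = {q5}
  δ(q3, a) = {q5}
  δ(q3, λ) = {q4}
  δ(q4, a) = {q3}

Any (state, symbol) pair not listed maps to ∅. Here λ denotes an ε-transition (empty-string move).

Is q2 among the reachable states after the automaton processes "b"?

Start in {q1}.
Read 'b': {q1} → {q4}.
State q2 is not in {q4}.

No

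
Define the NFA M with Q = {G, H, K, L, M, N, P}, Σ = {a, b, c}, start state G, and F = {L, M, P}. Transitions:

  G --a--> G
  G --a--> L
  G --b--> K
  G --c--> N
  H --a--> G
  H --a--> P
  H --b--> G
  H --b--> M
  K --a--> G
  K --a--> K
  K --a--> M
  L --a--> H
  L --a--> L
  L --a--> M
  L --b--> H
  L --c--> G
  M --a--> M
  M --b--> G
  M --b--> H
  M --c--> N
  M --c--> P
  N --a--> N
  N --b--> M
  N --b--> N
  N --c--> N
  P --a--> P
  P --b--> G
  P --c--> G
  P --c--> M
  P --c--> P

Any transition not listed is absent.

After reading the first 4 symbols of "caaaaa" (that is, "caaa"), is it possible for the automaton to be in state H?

No

Start in {G}.
Read 'c': G→{N}; now {N}.
Read 'a': N→{N}; now {N}.
Read 'a': N→{N}; now {N}.
Read 'a': N→{N}; now {N}.
State H is not in {N}.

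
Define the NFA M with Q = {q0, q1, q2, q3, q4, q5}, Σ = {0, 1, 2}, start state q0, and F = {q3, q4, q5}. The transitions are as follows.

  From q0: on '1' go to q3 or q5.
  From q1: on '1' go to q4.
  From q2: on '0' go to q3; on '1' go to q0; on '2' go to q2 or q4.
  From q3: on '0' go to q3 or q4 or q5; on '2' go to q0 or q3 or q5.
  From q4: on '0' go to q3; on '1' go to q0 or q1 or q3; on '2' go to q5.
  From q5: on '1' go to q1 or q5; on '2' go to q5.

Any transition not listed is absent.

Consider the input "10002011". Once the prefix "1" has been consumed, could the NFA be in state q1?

Start in {q0}.
Read '1': q0→{q3, q5}; now {q3, q5}.
State q1 is not in {q3, q5}.

No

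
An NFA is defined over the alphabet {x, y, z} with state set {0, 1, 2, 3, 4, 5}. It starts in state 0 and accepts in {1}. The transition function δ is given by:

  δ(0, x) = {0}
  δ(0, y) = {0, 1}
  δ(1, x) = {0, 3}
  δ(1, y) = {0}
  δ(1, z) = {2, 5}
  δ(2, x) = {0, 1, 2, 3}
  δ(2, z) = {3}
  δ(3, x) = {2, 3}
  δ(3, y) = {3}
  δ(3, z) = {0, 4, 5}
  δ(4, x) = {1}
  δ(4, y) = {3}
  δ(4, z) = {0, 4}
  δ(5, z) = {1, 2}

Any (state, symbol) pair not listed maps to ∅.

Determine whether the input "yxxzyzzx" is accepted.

Start in {0}.
Read 'y': 0→{0, 1}; now {0, 1}.
Read 'x': 0→{0}, 1→{0, 3}; now {0, 3}.
Read 'x': 0→{0}, 3→{2, 3}; now {0, 2, 3}.
Read 'z': 0→∅, 2→{3}, 3→{0, 4, 5}; now {0, 3, 4, 5}.
Read 'y': 0→{0, 1}, 3→{3}, 4→{3}, 5→∅; now {0, 1, 3}.
Read 'z': 0→∅, 1→{2, 5}, 3→{0, 4, 5}; now {0, 2, 4, 5}.
Read 'z': 0→∅, 2→{3}, 4→{0, 4}, 5→{1, 2}; now {0, 1, 2, 3, 4}.
Read 'x': 0→{0}, 1→{0, 3}, 2→{0, 1, 2, 3}, 3→{2, 3}, 4→{1}; now {0, 1, 2, 3}.
The final set {0, 1, 2, 3} contains the accepting state 1.

Yes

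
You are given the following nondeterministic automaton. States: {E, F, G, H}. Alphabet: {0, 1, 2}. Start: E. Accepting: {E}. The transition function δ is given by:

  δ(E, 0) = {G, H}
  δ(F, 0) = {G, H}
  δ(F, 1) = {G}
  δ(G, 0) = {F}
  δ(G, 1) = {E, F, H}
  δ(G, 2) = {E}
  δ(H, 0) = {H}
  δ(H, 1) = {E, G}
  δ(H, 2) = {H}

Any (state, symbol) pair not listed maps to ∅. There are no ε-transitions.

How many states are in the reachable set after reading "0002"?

2

Start in {E}.
Read '0': {E} → {G, H}.
Read '0': {G, H} → {F, H}.
Read '0': {F, H} → {G, H}.
Read '2': {G, H} → {E, H}.
That set has 2 states.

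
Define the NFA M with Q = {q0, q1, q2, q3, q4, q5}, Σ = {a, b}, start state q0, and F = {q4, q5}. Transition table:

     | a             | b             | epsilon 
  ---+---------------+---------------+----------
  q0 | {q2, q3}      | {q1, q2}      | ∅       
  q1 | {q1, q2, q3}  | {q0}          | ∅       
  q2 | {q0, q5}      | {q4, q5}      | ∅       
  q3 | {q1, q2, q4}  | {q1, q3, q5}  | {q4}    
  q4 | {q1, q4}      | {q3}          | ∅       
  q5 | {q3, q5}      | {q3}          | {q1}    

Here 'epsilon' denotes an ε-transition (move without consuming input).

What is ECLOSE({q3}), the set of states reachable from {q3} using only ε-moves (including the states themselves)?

Begin with {q3}.
ε-move q3 → q4; add q4.

{q3, q4}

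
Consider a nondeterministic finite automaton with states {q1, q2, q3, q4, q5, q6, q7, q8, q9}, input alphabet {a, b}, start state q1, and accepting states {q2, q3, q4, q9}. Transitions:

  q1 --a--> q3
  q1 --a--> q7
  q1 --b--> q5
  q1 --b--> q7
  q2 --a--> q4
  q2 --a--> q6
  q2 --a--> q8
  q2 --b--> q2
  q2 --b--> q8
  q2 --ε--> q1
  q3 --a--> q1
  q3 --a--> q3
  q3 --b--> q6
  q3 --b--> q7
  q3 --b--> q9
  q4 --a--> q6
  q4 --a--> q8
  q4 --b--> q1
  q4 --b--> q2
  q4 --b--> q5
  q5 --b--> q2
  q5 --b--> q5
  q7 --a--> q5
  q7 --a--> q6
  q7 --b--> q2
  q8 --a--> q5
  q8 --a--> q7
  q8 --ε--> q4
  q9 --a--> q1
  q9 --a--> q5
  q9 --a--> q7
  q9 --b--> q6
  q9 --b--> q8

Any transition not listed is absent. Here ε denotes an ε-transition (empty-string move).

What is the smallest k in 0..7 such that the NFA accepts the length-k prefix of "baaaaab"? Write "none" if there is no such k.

none

Start in {q1}.
Read 'b': q1→{q5, q7}; now {q5, q7}.
Read 'a': q5→∅, q7→{q5, q6}; now {q5, q6}.
Read 'a': q5→∅, q6→∅; now ∅.
The set is empty and remains empty for the remaining 4 symbols.
No reachable set along the way intersects F.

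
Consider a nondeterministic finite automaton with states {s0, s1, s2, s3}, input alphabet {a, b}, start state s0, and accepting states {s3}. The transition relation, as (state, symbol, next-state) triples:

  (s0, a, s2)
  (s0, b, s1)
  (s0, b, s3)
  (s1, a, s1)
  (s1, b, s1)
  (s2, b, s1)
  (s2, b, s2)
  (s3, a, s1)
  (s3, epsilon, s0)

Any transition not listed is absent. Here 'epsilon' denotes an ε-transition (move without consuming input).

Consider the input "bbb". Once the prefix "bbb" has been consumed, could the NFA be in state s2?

No

Start in {s0}.
Read 'b': {s0} → {s0, s1, s3}.
Read 'b': {s0, s1, s3} → {s0, s1, s3}.
Read 'b': {s0, s1, s3} → {s0, s1, s3}.
State s2 is not in {s0, s1, s3}.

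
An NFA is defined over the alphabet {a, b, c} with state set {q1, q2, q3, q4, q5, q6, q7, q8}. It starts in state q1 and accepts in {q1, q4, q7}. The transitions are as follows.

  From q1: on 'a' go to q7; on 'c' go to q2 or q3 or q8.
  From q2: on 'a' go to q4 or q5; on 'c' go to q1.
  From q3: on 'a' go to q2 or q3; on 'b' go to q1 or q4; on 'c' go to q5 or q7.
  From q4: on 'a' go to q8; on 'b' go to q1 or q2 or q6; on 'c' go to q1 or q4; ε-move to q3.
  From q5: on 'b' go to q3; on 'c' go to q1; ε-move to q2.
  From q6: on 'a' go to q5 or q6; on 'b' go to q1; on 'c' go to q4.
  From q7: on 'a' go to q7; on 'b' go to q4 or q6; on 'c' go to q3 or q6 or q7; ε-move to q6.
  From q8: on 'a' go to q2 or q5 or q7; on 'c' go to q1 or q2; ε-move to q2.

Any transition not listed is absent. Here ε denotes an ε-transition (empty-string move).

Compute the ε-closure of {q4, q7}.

Begin with {q4, q7}.
ε-move q4 → q3; add q3.
ε-move q7 → q6; add q6.

{q3, q4, q6, q7}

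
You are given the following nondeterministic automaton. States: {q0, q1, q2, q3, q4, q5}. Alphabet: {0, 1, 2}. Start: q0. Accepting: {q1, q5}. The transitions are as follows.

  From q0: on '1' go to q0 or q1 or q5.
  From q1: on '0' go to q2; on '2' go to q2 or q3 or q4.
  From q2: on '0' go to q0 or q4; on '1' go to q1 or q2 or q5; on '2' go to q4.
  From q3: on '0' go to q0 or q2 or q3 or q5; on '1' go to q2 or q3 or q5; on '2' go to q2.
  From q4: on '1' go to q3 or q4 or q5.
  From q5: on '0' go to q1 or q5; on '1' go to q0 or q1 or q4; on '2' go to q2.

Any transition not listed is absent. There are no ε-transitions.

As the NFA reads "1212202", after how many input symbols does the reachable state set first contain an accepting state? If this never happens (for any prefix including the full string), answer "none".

Start in {q0}.
Read '1': q0→{q0, q1, q5}; now {q0, q1, q5}.
None of the earlier sets intersect F, but {q0, q1, q5} does.

1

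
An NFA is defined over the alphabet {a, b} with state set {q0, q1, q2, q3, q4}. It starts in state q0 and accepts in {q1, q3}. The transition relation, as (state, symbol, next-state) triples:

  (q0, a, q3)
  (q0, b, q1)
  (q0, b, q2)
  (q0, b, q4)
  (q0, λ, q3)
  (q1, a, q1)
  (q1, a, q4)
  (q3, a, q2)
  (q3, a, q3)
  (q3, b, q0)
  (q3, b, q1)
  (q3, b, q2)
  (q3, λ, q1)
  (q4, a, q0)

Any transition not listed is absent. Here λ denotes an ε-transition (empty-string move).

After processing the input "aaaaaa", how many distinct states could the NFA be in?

5

Start: ε-closure({q0}) = {q0, q1, q3}.
Read 'a': q0→{q3}, q1→{q1, q4}, q3→{q2, q3}; now {q1, q2, q3, q4}.
Read 'a': q1→{q1, q4}, q2→∅, q3→{q2, q3}, q4→{q0}; now {q0, q1, q2, q3, q4}.
Read 'a': q0→{q3}, q1→{q1, q4}, q2→∅, q3→{q2, q3}, q4→{q0}; now {q0, q1, q2, q3, q4}.
Read 'a': q0→{q3}, q1→{q1, q4}, q2→∅, q3→{q2, q3}, q4→{q0}; now {q0, q1, q2, q3, q4}.
Read 'a': q0→{q3}, q1→{q1, q4}, q2→∅, q3→{q2, q3}, q4→{q0}; now {q0, q1, q2, q3, q4}.
Read 'a': q0→{q3}, q1→{q1, q4}, q2→∅, q3→{q2, q3}, q4→{q0}; now {q0, q1, q2, q3, q4}.
That set has 5 states.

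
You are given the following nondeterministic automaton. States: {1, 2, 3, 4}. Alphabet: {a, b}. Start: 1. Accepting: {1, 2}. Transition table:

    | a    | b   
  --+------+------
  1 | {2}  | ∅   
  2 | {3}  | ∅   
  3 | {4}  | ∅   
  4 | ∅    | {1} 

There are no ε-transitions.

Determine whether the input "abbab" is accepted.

Start in {1}.
Read 'a': {1} → {2}.
Read 'b': {2} → ∅.
The set is empty and remains empty for the remaining 3 symbols.
The final set ∅ contains no accepting state.

No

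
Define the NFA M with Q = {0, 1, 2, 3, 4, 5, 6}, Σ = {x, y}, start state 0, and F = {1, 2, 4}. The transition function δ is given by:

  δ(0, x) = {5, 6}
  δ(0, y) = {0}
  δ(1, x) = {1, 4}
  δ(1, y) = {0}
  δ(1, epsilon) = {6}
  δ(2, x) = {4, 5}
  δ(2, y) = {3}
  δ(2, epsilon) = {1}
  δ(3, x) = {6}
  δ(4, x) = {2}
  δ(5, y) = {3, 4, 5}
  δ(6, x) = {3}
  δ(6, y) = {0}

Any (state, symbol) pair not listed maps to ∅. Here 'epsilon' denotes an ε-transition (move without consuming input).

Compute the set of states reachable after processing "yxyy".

{0, 3, 4, 5}

Start in {0}.
Read 'y': {0} → {0}.
Read 'x': {0} → {5, 6}.
Read 'y': {5, 6} → {0, 3, 4, 5}.
Read 'y': {0, 3, 4, 5} → {0, 3, 4, 5}.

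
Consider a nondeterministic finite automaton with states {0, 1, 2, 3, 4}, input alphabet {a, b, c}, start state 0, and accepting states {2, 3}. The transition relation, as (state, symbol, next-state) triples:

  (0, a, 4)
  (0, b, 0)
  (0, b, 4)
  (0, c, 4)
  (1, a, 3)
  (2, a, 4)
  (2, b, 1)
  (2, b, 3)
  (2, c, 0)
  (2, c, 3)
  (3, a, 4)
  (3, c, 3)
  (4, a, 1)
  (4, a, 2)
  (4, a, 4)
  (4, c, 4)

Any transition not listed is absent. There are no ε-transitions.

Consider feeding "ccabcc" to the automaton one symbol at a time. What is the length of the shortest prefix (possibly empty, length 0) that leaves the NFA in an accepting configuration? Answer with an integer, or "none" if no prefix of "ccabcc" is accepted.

3

Start in {0}.
Read 'c': 0→{4}; now {4}.
Read 'c': 4→{4}; now {4}.
Read 'a': 4→{1, 2, 4}; now {1, 2, 4}.
None of the earlier sets intersect F, but {1, 2, 4} does.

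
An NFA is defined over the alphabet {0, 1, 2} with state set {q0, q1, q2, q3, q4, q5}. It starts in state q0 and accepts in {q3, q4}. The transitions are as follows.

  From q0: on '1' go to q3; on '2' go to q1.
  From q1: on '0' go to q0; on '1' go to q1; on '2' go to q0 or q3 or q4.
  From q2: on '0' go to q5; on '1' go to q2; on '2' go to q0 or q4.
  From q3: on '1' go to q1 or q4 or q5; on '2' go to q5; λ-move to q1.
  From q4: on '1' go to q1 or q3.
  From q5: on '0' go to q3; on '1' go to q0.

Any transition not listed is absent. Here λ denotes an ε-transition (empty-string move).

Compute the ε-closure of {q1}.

Begin with {q1}.
No ε-moves leave this set, so the closure equals the set itself.

{q1}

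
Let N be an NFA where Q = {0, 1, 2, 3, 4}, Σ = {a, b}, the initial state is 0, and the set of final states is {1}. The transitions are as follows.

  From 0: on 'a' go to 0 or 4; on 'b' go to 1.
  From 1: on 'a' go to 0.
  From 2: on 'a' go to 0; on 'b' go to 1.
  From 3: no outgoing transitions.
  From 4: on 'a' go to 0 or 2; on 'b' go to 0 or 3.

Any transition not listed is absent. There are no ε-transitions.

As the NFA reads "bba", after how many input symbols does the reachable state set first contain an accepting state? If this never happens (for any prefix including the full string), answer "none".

1

Start in {0}.
Read 'b': 0→{1}; now {1}.
None of the earlier sets intersect F, but {1} does.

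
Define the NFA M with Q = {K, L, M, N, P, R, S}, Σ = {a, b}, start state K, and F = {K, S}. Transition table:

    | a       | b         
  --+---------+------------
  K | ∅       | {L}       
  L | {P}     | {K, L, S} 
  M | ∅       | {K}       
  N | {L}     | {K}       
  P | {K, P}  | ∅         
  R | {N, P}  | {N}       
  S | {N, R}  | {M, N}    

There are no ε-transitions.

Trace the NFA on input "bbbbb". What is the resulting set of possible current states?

Start in {K}.
Read 'b': {K} → {L}.
Read 'b': {L} → {K, L, S}.
Read 'b': {K, L, S} → {K, L, M, N, S}.
Read 'b': {K, L, M, N, S} → {K, L, M, N, S}.
Read 'b': {K, L, M, N, S} → {K, L, M, N, S}.

{K, L, M, N, S}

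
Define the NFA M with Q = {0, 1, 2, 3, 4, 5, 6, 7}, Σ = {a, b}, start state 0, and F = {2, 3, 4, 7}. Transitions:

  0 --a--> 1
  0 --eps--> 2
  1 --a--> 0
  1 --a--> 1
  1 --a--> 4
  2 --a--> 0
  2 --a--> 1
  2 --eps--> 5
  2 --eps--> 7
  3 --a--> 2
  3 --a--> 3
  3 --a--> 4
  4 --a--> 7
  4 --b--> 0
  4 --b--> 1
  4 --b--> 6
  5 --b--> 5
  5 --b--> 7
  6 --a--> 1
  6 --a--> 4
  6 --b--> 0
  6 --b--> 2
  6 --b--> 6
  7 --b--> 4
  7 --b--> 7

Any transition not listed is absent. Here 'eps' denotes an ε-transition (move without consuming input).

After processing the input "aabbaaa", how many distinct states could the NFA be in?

6

Start: ε-closure({0}) = {0, 2, 5, 7}.
Read 'a': 0→{1}, 2→{0, 1}, 5→∅, 7→∅; union {0, 1}; ε-closure = {0, 1, 2, 5, 7}.
Read 'a': 0→{1}, 1→{0, 1, 4}, 2→{0, 1}, 5→∅, 7→∅; union {0, 1, 4}; ε-closure = {0, 1, 2, 4, 5, 7}.
Read 'b': 0→∅, 1→∅, 2→∅, 4→{0, 1, 6}, 5→{5, 7}, 7→{4, 7}; union {0, 1, 4, 5, 6, 7}; ε-closure = {0, 1, 2, 4, 5, 6, 7}.
Read 'b': 0→∅, 1→∅, 2→∅, 4→{0, 1, 6}, 5→{5, 7}, 6→{0, 2, 6}, 7→{4, 7}; now {0, 1, 2, 4, 5, 6, 7}.
Read 'a': 0→{1}, 1→{0, 1, 4}, 2→{0, 1}, 4→{7}, 5→∅, 6→{1, 4}, 7→∅; union {0, 1, 4, 7}; ε-closure = {0, 1, 2, 4, 5, 7}.
Read 'a': 0→{1}, 1→{0, 1, 4}, 2→{0, 1}, 4→{7}, 5→∅, 7→∅; union {0, 1, 4, 7}; ε-closure = {0, 1, 2, 4, 5, 7}.
Read 'a': 0→{1}, 1→{0, 1, 4}, 2→{0, 1}, 4→{7}, 5→∅, 7→∅; union {0, 1, 4, 7}; ε-closure = {0, 1, 2, 4, 5, 7}.
That set has 6 states.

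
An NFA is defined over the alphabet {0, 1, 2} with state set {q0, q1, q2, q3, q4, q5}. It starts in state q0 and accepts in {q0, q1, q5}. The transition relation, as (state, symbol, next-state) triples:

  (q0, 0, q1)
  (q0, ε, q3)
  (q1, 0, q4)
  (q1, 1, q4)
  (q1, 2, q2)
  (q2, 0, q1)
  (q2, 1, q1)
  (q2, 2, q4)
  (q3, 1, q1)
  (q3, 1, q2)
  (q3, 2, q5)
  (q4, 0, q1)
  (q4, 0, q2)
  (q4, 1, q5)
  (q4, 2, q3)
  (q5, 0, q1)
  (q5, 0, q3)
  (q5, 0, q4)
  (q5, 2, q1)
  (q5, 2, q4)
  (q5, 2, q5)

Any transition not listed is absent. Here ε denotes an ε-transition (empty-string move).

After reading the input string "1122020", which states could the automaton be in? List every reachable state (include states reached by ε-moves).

{q1, q2, q3, q4}

Start: ε-closure({q0}) = {q0, q3}.
Read '1': q0→∅, q3→{q1, q2}; now {q1, q2}.
Read '1': q1→{q4}, q2→{q1}; now {q1, q4}.
Read '2': q1→{q2}, q4→{q3}; now {q2, q3}.
Read '2': q2→{q4}, q3→{q5}; now {q4, q5}.
Read '0': q4→{q1, q2}, q5→{q1, q3, q4}; now {q1, q2, q3, q4}.
Read '2': q1→{q2}, q2→{q4}, q3→{q5}, q4→{q3}; now {q2, q3, q4, q5}.
Read '0': q2→{q1}, q3→∅, q4→{q1, q2}, q5→{q1, q3, q4}; now {q1, q2, q3, q4}.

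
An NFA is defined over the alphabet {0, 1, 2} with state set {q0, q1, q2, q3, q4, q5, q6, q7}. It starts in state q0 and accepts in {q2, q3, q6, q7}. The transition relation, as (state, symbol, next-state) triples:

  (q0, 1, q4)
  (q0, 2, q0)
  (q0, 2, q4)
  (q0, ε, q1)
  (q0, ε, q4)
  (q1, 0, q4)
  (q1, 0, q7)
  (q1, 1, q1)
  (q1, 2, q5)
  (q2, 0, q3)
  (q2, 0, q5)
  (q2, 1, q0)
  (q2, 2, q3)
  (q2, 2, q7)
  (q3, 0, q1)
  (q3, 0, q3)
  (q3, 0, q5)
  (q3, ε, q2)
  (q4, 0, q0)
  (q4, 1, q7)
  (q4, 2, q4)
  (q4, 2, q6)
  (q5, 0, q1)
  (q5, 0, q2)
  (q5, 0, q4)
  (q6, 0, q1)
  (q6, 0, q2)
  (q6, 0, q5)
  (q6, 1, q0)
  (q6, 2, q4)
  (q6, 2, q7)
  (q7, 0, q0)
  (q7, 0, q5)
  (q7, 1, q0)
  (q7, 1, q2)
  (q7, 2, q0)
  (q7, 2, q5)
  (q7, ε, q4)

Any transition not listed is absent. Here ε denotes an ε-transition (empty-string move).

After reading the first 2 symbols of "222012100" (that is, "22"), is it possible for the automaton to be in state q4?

Yes

Start: ε-closure({q0}) = {q0, q1, q4}.
Read '2': q0→{q0, q4}, q1→{q5}, q4→{q4, q6}; union {q0, q4, q5, q6}; ε-closure = {q0, q1, q4, q5, q6}.
Read '2': q0→{q0, q4}, q1→{q5}, q4→{q4, q6}, q5→∅, q6→{q4, q7}; union {q0, q4, q5, q6, q7}; ε-closure = {q0, q1, q4, q5, q6, q7}.
State q4 is in {q0, q1, q4, q5, q6, q7}.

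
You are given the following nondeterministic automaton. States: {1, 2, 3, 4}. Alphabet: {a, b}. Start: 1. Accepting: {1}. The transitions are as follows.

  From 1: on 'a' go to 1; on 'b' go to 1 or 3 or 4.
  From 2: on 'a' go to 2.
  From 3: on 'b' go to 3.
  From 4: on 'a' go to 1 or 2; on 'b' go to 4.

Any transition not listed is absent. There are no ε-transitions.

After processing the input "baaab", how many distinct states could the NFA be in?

3

Start in {1}.
Read 'b': {1} → {1, 3, 4}.
Read 'a': {1, 3, 4} → {1, 2}.
Read 'a': {1, 2} → {1, 2}.
Read 'a': {1, 2} → {1, 2}.
Read 'b': {1, 2} → {1, 3, 4}.
That set has 3 states.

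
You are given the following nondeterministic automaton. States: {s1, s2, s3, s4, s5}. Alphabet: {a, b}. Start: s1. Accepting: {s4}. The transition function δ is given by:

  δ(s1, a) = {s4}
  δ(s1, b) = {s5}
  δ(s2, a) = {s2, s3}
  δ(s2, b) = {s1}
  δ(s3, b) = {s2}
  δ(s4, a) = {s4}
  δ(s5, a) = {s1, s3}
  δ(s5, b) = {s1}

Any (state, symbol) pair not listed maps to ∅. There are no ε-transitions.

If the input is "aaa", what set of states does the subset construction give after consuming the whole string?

Start in {s1}.
Read 'a': {s1} → {s4}.
Read 'a': {s4} → {s4}.
Read 'a': {s4} → {s4}.

{s4}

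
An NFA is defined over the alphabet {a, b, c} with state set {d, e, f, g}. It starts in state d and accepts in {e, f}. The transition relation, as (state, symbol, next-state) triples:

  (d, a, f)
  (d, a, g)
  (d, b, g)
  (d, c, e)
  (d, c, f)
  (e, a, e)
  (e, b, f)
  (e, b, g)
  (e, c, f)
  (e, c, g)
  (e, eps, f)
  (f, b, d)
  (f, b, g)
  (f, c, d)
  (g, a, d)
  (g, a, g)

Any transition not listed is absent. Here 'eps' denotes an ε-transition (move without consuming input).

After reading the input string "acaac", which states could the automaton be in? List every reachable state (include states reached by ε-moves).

Start in {d}.
Read 'a': d→{f, g}; now {f, g}.
Read 'c': f→{d}, g→∅; now {d}.
Read 'a': d→{f, g}; now {f, g}.
Read 'a': f→∅, g→{d, g}; now {d, g}.
Read 'c': d→{e, f}, g→∅; now {e, f}.

{e, f}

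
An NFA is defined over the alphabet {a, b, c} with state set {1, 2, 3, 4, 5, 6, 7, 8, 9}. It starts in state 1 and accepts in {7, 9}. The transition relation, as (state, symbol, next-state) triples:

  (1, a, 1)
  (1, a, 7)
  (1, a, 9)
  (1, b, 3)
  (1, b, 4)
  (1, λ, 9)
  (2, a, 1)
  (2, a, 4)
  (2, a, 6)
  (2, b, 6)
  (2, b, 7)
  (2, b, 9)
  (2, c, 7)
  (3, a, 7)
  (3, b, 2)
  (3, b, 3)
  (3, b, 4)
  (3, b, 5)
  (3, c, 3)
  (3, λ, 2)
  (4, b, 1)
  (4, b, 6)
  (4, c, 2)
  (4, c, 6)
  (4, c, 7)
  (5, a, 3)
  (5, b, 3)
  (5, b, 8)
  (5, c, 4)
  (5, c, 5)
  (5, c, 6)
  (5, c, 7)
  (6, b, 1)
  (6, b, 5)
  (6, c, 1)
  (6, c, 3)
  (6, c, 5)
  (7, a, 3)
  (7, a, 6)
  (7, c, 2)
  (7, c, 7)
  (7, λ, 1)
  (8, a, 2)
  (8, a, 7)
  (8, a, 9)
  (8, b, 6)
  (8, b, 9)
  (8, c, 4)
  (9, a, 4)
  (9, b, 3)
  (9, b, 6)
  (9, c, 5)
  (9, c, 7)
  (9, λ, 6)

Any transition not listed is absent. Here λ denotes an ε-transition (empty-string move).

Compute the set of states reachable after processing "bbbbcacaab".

{1, 2, 3, 4, 5, 6, 7, 9}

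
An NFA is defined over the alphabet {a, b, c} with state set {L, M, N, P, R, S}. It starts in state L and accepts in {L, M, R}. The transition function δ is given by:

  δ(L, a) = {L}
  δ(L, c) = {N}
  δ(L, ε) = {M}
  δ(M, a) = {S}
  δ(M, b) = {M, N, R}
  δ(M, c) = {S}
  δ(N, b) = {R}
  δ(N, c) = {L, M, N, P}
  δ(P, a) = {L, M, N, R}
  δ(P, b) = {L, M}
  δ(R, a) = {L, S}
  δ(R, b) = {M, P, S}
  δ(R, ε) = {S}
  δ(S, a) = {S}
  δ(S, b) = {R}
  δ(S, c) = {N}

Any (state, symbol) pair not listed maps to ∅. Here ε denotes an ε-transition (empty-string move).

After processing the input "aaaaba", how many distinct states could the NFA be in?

Start: ε-closure({L}) = {L, M}.
Read 'a': {L, M} → {L, M, S}.
Read 'a': {L, M, S} → {L, M, S}.
Read 'a': {L, M, S} → {L, M, S}.
Read 'a': {L, M, S} → {L, M, S}.
Read 'b': {L, M, S} → {M, N, R, S}.
Read 'a': {M, N, R, S} → {L, M, S}.
That set has 3 states.

3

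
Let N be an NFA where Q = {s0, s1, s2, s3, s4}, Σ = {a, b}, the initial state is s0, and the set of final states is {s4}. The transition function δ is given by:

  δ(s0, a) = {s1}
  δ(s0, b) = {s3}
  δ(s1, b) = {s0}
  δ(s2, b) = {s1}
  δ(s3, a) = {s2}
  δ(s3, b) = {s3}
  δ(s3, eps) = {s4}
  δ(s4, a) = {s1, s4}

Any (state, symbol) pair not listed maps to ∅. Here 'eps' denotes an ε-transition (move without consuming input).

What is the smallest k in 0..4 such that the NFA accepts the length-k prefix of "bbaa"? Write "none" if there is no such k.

Start in {s0}.
Read 'b': s0→{s3}; union {s3}; ε-closure = {s3, s4}.
None of the earlier sets intersect F, but {s3, s4} does.

1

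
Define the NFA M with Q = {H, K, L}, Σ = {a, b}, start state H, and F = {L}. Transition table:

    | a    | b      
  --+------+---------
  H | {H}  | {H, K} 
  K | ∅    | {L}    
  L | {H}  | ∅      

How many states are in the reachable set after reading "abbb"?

3

Start in {H}.
Read 'a': H→{H}; now {H}.
Read 'b': H→{H, K}; now {H, K}.
Read 'b': H→{H, K}, K→{L}; now {H, K, L}.
Read 'b': H→{H, K}, K→{L}, L→∅; now {H, K, L}.
That set has 3 states.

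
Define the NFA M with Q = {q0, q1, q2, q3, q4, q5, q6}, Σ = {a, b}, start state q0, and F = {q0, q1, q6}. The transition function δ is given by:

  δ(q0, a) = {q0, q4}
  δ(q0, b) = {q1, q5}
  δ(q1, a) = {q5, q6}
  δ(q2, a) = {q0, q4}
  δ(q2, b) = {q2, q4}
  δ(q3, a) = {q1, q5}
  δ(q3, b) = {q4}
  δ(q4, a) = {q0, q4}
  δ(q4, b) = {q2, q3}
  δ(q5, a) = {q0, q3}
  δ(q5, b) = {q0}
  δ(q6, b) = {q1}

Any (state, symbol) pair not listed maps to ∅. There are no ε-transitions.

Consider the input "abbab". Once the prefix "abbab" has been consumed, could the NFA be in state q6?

No

Start in {q0}.
Read 'a': q0→{q0, q4}; now {q0, q4}.
Read 'b': q0→{q1, q5}, q4→{q2, q3}; now {q1, q2, q3, q5}.
Read 'b': q1→∅, q2→{q2, q4}, q3→{q4}, q5→{q0}; now {q0, q2, q4}.
Read 'a': q0→{q0, q4}, q2→{q0, q4}, q4→{q0, q4}; now {q0, q4}.
Read 'b': q0→{q1, q5}, q4→{q2, q3}; now {q1, q2, q3, q5}.
State q6 is not in {q1, q2, q3, q5}.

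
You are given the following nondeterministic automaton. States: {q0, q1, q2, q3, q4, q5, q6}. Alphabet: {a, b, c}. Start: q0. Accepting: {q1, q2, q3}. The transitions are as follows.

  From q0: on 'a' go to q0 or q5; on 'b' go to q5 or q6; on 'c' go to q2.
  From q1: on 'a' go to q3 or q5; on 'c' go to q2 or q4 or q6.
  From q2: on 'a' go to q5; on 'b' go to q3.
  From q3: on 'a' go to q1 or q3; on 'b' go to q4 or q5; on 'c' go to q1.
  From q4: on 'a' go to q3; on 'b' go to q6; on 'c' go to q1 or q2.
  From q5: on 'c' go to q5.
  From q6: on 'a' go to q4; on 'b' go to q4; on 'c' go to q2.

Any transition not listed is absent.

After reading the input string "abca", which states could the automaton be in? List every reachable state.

{q5}

Start in {q0}.
Read 'a': {q0} → {q0, q5}.
Read 'b': {q0, q5} → {q5, q6}.
Read 'c': {q5, q6} → {q2, q5}.
Read 'a': {q2, q5} → {q5}.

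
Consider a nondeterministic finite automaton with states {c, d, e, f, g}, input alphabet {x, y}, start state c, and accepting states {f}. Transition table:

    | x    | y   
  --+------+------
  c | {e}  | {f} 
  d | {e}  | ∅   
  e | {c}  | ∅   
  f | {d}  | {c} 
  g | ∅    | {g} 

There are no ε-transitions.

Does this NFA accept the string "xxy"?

Yes

Start in {c}.
Read 'x': c→{e}; now {e}.
Read 'x': e→{c}; now {c}.
Read 'y': c→{f}; now {f}.
The final set {f} contains the accepting state f.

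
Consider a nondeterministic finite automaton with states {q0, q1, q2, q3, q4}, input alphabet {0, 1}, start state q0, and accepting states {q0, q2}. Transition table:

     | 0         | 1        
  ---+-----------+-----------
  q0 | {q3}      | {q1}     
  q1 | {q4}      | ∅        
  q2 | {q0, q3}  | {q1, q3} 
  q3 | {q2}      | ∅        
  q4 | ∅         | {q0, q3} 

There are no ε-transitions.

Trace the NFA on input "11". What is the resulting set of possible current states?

∅

Start in {q0}.
Read '1': q0→{q1}; now {q1}.
Read '1': q1→∅; now ∅.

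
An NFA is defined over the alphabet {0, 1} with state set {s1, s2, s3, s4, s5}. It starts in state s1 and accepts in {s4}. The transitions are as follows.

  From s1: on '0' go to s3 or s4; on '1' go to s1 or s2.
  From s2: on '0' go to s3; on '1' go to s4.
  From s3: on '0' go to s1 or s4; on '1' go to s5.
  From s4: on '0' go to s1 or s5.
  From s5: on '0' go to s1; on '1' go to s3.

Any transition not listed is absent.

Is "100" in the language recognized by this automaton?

Yes

Start in {s1}.
Read '1': {s1} → {s1, s2}.
Read '0': {s1, s2} → {s3, s4}.
Read '0': {s3, s4} → {s1, s4, s5}.
The final set {s1, s4, s5} contains the accepting state s4.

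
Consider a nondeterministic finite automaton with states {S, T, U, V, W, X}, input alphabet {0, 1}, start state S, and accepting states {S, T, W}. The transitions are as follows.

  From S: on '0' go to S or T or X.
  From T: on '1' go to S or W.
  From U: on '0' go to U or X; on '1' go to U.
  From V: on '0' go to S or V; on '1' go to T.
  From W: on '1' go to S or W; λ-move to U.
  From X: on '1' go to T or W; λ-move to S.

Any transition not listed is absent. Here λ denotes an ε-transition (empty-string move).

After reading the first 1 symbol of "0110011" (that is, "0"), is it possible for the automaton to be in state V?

No

Start in {S}.
Read '0': S→{S, T, X}; now {S, T, X}.
State V is not in {S, T, X}.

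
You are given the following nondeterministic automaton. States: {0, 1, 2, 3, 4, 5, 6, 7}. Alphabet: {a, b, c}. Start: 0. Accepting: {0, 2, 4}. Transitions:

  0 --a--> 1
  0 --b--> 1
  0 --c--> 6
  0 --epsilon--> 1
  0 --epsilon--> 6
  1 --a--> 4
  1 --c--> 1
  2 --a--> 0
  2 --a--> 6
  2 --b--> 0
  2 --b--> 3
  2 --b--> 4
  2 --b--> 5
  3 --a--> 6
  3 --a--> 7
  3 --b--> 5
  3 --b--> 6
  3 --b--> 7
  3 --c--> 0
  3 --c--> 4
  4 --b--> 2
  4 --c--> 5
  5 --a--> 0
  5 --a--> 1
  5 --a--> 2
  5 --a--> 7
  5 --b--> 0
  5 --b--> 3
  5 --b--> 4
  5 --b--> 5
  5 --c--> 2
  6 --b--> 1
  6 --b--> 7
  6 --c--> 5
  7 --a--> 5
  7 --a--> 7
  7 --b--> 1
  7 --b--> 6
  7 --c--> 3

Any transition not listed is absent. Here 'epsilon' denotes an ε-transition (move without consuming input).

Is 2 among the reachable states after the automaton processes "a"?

No

Start: ε-closure({0}) = {0, 1, 6}.
Read 'a': {0, 1, 6} → {1, 4}.
State 2 is not in {1, 4}.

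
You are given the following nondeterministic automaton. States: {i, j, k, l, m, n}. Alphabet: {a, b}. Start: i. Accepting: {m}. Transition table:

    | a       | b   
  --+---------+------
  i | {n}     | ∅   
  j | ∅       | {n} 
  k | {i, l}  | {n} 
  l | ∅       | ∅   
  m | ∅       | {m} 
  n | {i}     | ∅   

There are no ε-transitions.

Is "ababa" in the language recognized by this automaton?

No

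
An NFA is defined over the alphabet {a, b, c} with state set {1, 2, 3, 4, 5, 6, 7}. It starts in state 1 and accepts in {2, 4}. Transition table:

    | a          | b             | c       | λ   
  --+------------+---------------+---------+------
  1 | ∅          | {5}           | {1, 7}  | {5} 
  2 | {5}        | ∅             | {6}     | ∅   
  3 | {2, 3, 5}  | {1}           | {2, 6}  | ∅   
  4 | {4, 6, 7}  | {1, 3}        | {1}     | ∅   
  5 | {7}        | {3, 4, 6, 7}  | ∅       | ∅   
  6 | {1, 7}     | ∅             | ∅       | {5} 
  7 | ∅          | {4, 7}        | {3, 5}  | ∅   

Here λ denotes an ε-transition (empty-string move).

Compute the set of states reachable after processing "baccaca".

{1, 2, 3, 5, 7}

Start: ε-closure({1}) = {1, 5}.
Read 'b': {1, 5} → {3, 4, 5, 6, 7}.
Read 'a': {3, 4, 5, 6, 7} → {1, 2, 3, 4, 5, 6, 7}.
Read 'c': {1, 2, 3, 4, 5, 6, 7} → {1, 2, 3, 5, 6, 7}.
Read 'c': {1, 2, 3, 5, 6, 7} → {1, 2, 3, 5, 6, 7}.
Read 'a': {1, 2, 3, 5, 6, 7} → {1, 2, 3, 5, 7}.
Read 'c': {1, 2, 3, 5, 7} → {1, 2, 3, 5, 6, 7}.
Read 'a': {1, 2, 3, 5, 6, 7} → {1, 2, 3, 5, 7}.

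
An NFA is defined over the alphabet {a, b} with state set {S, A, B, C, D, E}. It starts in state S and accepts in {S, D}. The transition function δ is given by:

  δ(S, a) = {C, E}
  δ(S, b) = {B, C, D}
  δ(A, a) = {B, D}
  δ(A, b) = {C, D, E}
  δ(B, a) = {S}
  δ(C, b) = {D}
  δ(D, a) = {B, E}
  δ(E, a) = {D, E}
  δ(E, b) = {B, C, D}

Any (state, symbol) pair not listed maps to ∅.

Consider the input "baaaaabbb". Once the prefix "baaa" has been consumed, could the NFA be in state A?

Start in {S}.
Read 'b': {S} → {B, C, D}.
Read 'a': {B, C, D} → {S, B, E}.
Read 'a': {S, B, E} → {S, C, D, E}.
Read 'a': {S, C, D, E} → {B, C, D, E}.
State A is not in {B, C, D, E}.

No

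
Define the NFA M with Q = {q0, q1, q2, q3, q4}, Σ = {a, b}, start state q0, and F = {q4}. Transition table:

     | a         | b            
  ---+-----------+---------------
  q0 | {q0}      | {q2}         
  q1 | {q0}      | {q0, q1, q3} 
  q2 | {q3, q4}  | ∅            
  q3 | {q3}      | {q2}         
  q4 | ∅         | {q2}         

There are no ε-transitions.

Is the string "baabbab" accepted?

Start in {q0}.
Read 'b': q0→{q2}; now {q2}.
Read 'a': q2→{q3, q4}; now {q3, q4}.
Read 'a': q3→{q3}, q4→∅; now {q3}.
Read 'b': q3→{q2}; now {q2}.
Read 'b': q2→∅; now ∅.
The set is empty and remains empty for the remaining 2 symbols.
The final set ∅ contains no accepting state.

No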